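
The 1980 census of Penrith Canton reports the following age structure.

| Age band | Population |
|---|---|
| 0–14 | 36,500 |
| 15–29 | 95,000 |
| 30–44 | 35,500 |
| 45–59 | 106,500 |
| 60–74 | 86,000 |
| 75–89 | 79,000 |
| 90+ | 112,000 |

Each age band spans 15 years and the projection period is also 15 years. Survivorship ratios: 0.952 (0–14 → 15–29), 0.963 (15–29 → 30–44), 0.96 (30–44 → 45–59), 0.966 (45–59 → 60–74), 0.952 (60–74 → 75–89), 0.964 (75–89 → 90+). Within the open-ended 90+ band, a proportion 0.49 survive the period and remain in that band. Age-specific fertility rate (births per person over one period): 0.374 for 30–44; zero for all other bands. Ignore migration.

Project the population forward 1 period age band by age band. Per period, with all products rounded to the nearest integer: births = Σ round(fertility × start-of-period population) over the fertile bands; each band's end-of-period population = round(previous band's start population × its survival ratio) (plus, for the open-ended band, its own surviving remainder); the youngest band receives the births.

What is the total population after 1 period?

— Period 1 —
Births: 35500 × 0.374 = 13277
15–29: 36500 × 0.952 = 34748
30–44: 95000 × 0.963 = 91485
45–59: 35500 × 0.96 = 34080
60–74: 106500 × 0.966 = 102879
75–89: 86000 × 0.952 = 81872
90+: 79000 × 0.964 + 112000 × 0.49 = 76156 + 54880 = 131036
→ [13277, 34748, 91485, 34080, 102879, 81872, 131036]
Total after period 1: 13277 + 34748 + 91485 + 34080 + 102879 + 81872 + 131036 = 489377

489377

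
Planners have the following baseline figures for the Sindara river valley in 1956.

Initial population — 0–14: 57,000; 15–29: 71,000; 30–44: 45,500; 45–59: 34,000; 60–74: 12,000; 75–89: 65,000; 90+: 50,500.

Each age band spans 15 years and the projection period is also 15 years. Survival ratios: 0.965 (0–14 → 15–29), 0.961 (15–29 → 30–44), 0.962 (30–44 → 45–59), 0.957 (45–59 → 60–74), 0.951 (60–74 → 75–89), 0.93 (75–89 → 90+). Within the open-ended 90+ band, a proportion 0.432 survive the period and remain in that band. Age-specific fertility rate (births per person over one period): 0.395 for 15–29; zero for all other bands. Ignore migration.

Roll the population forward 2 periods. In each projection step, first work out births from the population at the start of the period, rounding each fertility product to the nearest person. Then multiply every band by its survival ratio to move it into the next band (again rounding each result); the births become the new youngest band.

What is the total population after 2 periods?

286273

— Period 1 —
Births: 71000 × 0.395 = 28045
15–29: 57000 × 0.965 = 55005
30–44: 71000 × 0.961 = 68231
45–59: 45500 × 0.962 = 43771
60–74: 34000 × 0.957 = 32538
75–89: 12000 × 0.951 = 11412
90+: 65000 × 0.93 + 50500 × 0.432 = 60450 + 21816 = 82266
→ [28045, 55005, 68231, 43771, 32538, 11412, 82266]
— Period 2 —
Births: 55005 × 0.395 = 21727
15–29: 28045 × 0.965 = 27063
30–44: 55005 × 0.961 = 52860
45–59: 68231 × 0.962 = 65638
60–74: 43771 × 0.957 = 41889
75–89: 32538 × 0.951 = 30944
90+: 11412 × 0.93 + 82266 × 0.432 = 10613 + 35539 = 46152
→ [21727, 27063, 52860, 65638, 41889, 30944, 46152]
Total after period 2: 21727 + 27063 + 52860 + 65638 + 41889 + 30944 + 46152 = 286273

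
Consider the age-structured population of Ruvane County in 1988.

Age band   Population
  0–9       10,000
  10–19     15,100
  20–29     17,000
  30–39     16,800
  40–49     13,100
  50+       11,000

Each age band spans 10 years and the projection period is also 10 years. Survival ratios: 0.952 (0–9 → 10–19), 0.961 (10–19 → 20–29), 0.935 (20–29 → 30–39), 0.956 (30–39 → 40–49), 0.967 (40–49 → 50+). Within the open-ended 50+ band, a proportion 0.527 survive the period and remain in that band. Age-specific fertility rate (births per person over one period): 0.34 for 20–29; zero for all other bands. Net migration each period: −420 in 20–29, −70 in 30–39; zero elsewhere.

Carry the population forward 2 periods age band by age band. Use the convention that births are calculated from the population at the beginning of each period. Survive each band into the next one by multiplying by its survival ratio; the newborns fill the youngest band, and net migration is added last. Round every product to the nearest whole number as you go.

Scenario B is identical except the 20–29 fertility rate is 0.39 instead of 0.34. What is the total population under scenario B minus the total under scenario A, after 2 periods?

Numbering the groups 1..6 from youngest to oldest:
[period 1]
Births: 17000 × 0.34 = 5780
Group 2: 10000 × 0.952 = 9520
Group 3: 15100 × 0.961 = 14511
Group 4: 17000 × 0.935 = 15895
Group 5: 16800 × 0.956 = 16061
Group 6: 13100 × 0.967 + 11000 × 0.527 = 12668 + 5797 = 18465
Net migration: Group 3 − 420 → 14091; Group 4 − 70 → 15825
End of period: [5780, 9520, 14091, 15825, 16061, 18465]
[period 2]
Births: 14091 × 0.34 = 4791
Group 2: 5780 × 0.952 = 5503
Group 3: 9520 × 0.961 = 9149
Group 4: 14091 × 0.935 = 13175
Group 5: 15825 × 0.956 = 15129
Group 6: 16061 × 0.967 + 18465 × 0.527 = 15531 + 9731 = 25262
Net migration: Group 3 − 420 → 8729; Group 4 − 70 → 13105
End of period: [4791, 5503, 8729, 13105, 15129, 25262]
Scenario A total after 2 periods: 72519
Scenario B projection —
[period 1]
Births: 17000 × 0.39 = 6630
Group 2: 10000 × 0.952 = 9520
Group 3: 15100 × 0.961 = 14511
Group 4: 17000 × 0.935 = 15895
Group 5: 16800 × 0.956 = 16061
Group 6: 13100 × 0.967 + 11000 × 0.527 = 12668 + 5797 = 18465
Net migration: Group 3 − 420 → 14091; Group 4 − 70 → 15825
End of period: [6630, 9520, 14091, 15825, 16061, 18465]
[period 2]
Births: 14091 × 0.39 = 5495
Group 2: 6630 × 0.952 = 6312
Group 3: 9520 × 0.961 = 9149
Group 4: 14091 × 0.935 = 13175
Group 5: 15825 × 0.956 = 15129
Group 6: 16061 × 0.967 + 18465 × 0.527 = 15531 + 9731 = 25262
Net migration: Group 3 − 420 → 8729; Group 4 − 70 → 13105
End of period: [5495, 6312, 8729, 13105, 15129, 25262]
Scenario B total after 2 periods: 74032
Difference B − A = 74032 − 72519 = 1513

1513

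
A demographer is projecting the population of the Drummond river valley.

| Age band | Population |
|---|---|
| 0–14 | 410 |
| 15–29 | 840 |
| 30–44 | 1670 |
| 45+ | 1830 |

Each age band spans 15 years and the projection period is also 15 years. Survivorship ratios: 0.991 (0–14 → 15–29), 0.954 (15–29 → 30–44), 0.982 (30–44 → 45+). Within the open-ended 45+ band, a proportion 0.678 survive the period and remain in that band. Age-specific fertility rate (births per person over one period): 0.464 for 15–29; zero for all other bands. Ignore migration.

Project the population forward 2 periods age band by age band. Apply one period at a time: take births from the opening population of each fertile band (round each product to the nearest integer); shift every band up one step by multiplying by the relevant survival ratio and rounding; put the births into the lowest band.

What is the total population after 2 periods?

3701

Call the bands 1 to 4, youngest first.
Period 1:
Births: 840 * 0.464 = 390
Band 2: 410 * 0.991 = 406
Band 3: 840 * 0.954 = 801
Band 4: 1670 * 0.982 + 1830 * 0.678 = 1640 + 1241 = 2881
→ [390, 406, 801, 2881]
Period 2:
Births: 406 * 0.464 = 188
Band 2: 390 * 0.991 = 386
Band 3: 406 * 0.954 = 387
Band 4: 801 * 0.982 + 2881 * 0.678 = 787 + 1953 = 2740
→ [188, 386, 387, 2740]
Total after period 2: 188 + 386 + 387 + 2740 = 3701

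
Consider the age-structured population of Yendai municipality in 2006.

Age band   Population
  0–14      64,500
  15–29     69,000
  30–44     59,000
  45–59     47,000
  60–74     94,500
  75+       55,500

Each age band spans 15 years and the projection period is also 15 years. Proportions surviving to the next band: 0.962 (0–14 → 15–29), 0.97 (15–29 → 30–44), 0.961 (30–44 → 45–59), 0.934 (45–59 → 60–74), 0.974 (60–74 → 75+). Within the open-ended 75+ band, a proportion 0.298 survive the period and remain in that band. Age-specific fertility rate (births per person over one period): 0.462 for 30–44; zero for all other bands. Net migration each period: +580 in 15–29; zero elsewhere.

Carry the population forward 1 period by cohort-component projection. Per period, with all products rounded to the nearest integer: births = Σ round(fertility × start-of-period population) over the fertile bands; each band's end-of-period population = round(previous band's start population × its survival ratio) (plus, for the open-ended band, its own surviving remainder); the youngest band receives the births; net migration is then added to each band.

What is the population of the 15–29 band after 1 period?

Period 1.
Births: 59000 × 0.462 = 27258
15–29: 64500 × 0.962 = 62049
30–44: 69000 × 0.97 = 66930
45–59: 59000 × 0.961 = 56699
60–74: 47000 × 0.934 = 43898
75+: 94500 × 0.974 + 55500 × 0.298 = 92043 + 16539 = 108582
Net migration: 15–29 + 580 → 62629
Population now: 0–14=27258, 15–29=62629, 30–44=66930, 45–59=56699, 60–74=43898, 75+=108582

62629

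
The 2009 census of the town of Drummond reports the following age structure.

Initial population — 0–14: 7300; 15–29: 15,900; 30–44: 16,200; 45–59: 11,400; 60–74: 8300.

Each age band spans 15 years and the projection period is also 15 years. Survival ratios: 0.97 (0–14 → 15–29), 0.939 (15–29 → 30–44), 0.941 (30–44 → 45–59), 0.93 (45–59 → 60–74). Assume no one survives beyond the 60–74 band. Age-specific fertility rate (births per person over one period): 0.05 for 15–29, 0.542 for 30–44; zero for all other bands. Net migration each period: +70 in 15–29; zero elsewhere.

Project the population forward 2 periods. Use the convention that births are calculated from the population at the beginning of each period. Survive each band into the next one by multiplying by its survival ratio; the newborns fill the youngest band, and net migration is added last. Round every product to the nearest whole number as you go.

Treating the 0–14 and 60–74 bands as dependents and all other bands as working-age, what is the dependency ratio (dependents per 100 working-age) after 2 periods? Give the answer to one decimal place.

75.1

Numbering the groups 1..5 from youngest to oldest:
Period 1:
Births: 15900 * 0.05 = 795, 16200 * 0.542 = 8780 — total 9575
Group 2: 7300 * 0.97 = 7081
Group 3: 15900 * 0.939 = 14930
Group 4: 16200 * 0.941 = 15244
Group 5: 11400 * 0.93 = 10602
Net migration: Group 2 + 70 → 7151
End of period: [9575, 7151, 14930, 15244, 10602]
Period 2:
Births: 7151 * 0.05 = 358, 14930 * 0.542 = 8092 — total 8450
Group 2: 9575 * 0.97 = 9288
Group 3: 7151 * 0.939 = 6715
Group 4: 14930 * 0.941 = 14049
Group 5: 15244 * 0.93 = 14177
Net migration: Group 2 + 70 → 9358
End of period: [8450, 9358, 6715, 14049, 14177]
Dependents (band 0–14 + band 60–74) = 8450 + 14177 = 22627; working-age = 30122; ratio = 22627/30122 × 100 = 75.1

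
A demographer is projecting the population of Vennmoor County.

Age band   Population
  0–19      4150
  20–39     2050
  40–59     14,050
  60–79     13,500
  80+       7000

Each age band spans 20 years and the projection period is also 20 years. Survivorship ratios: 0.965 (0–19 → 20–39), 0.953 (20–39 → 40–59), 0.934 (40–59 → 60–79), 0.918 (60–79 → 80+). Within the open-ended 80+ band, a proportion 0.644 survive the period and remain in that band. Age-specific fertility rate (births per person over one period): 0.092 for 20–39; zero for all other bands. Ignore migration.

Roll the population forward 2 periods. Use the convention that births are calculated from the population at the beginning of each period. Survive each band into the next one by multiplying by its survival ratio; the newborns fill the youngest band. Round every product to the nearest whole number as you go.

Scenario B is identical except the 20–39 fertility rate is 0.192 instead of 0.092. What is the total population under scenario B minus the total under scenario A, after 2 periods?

599

Numbering the bands 1..5 from youngest to oldest:
Period 1.
Births: 2050 × 0.092 = 189
Band 2: 4150 × 0.965 = 4005
Band 3: 2050 × 0.953 = 1954
Band 4: 14050 × 0.934 = 13123
Band 5: 13500 × 0.918 + 7000 × 0.644 = 12393 + 4508 = 16901
End of period: [189, 4005, 1954, 13123, 16901]
Period 2.
Births: 4005 × 0.092 = 368
Band 2: 189 × 0.965 = 182
Band 3: 4005 × 0.953 = 3817
Band 4: 1954 × 0.934 = 1825
Band 5: 13123 × 0.918 + 16901 × 0.644 = 12047 + 10884 = 22931
End of period: [368, 182, 3817, 1825, 22931]
Scenario A total after 2 periods: 29123
Scenario B projection —
Period 1.
Births: 2050 × 0.192 = 394
Band 2: 4150 × 0.965 = 4005
Band 3: 2050 × 0.953 = 1954
Band 4: 14050 × 0.934 = 13123
Band 5: 13500 × 0.918 + 7000 × 0.644 = 12393 + 4508 = 16901
End of period: [394, 4005, 1954, 13123, 16901]
Period 2.
Births: 4005 × 0.192 = 769
Band 2: 394 × 0.965 = 380
Band 3: 4005 × 0.953 = 3817
Band 4: 1954 × 0.934 = 1825
Band 5: 13123 × 0.918 + 16901 × 0.644 = 12047 + 10884 = 22931
End of period: [769, 380, 3817, 1825, 22931]
Scenario B total after 2 periods: 29722
Difference B − A = 29722 − 29123 = 599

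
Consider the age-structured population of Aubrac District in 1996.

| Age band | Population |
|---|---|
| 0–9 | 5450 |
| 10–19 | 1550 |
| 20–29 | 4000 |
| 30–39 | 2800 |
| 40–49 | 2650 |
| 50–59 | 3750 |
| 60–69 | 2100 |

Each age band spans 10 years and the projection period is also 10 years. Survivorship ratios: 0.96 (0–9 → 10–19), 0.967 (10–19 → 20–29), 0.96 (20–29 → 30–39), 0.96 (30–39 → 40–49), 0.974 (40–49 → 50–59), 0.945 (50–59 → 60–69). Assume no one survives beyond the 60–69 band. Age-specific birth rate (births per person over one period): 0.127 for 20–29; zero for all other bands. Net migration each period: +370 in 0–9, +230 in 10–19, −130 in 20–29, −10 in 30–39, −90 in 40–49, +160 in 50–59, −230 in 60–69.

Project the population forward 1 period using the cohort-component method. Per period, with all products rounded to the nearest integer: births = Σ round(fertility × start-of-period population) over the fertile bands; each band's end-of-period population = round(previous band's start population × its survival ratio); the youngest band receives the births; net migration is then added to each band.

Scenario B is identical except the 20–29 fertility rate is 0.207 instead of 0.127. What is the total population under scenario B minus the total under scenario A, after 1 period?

Call the groups 1 to 7, youngest first.
Period 1:
Births: 4000 × 0.127 = 508
Group 2: 5450 × 0.96 = 5232
Group 3: 1550 × 0.967 = 1499
Group 4: 4000 × 0.96 = 3840
Group 5: 2800 × 0.96 = 2688
Group 6: 2650 × 0.974 = 2581
Group 7: 3750 × 0.945 = 3544
Net migration: Group 1 + 370 → 878; Group 2 + 230 → 5462; Group 3 − 130 → 1369; Group 4 − 10 → 3830; Group 5 − 90 → 2598; Group 6 + 160 → 2741; Group 7 − 230 → 3314
→ [878, 5462, 1369, 3830, 2598, 2741, 3314]
Scenario A total after 1 period: 20192
Scenario B projection —
Period 1:
Births: 4000 × 0.207 = 828
Group 2: 5450 × 0.96 = 5232
Group 3: 1550 × 0.967 = 1499
Group 4: 4000 × 0.96 = 3840
Group 5: 2800 × 0.96 = 2688
Group 6: 2650 × 0.974 = 2581
Group 7: 3750 × 0.945 = 3544
Net migration: Group 1 + 370 → 1198; Group 2 + 230 → 5462; Group 3 − 130 → 1369; Group 4 − 10 → 3830; Group 5 − 90 → 2598; Group 6 + 160 → 2741; Group 7 − 230 → 3314
→ [1198, 5462, 1369, 3830, 2598, 2741, 3314]
Scenario B total after 1 period: 20512
Difference B − A = 20512 − 20192 = 320

320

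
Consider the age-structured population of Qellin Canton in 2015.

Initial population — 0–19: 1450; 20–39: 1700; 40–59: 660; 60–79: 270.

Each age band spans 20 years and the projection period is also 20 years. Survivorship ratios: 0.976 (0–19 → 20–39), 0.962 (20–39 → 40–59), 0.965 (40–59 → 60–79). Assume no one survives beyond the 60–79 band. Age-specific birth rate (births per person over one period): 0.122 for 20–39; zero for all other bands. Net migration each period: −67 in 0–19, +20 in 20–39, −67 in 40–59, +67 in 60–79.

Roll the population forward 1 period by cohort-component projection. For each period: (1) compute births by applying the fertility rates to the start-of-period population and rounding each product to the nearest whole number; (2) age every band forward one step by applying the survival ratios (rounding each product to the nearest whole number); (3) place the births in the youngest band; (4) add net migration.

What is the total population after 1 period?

3847

Call the bands 1 to 4, youngest first.
Period 1:
Births: 1700 * 0.122 = 207
Band 2: 1450 * 0.976 = 1415
Band 3: 1700 * 0.962 = 1635
Band 4: 660 * 0.965 = 637
Net migration: Band 1 − 67 → 140; Band 2 + 20 → 1435; Band 3 − 67 → 1568; Band 4 + 67 → 704
End of period: [140, 1435, 1568, 704]
Total after period 1: 140 + 1435 + 1568 + 704 = 3847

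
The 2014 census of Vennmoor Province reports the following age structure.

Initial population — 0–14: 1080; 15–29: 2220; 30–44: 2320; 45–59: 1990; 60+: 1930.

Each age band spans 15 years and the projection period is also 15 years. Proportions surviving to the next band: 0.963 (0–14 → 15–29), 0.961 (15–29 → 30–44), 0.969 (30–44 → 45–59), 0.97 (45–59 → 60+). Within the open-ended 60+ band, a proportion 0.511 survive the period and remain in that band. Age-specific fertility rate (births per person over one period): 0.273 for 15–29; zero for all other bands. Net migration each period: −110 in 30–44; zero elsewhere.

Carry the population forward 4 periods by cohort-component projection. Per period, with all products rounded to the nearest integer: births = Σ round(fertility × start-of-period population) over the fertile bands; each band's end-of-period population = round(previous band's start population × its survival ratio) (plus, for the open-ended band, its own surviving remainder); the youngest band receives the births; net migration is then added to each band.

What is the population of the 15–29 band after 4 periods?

Period 1.
Births: 2220 * 0.273 = 606
15–29: 1080 * 0.963 = 1040
30–44: 2220 * 0.961 = 2133
45–59: 2320 * 0.969 = 2248
60+: 1990 * 0.97 + 1930 * 0.511 = 1930 + 986 = 2916
Net migration: 30–44 − 110 → 2023
Population now: 0–14=606, 15–29=1040, 30–44=2023, 45–59=2248, 60+=2916
Period 2.
Births: 1040 * 0.273 = 284
15–29: 606 * 0.963 = 584
30–44: 1040 * 0.961 = 999
45–59: 2023 * 0.969 = 1960
60+: 2248 * 0.97 + 2916 * 0.511 = 2181 + 1490 = 3671
Net migration: 30–44 − 110 → 889
Population now: 0–14=284, 15–29=584, 30–44=889, 45–59=1960, 60+=3671
Period 3.
Births: 584 * 0.273 = 159
15–29: 284 * 0.963 = 273
30–44: 584 * 0.961 = 561
45–59: 889 * 0.969 = 861
60+: 1960 * 0.97 + 3671 * 0.511 = 1901 + 1876 = 3777
Net migration: 30–44 − 110 → 451
Population now: 0–14=159, 15–29=273, 30–44=451, 45–59=861, 60+=3777
Period 4.
Births: 273 * 0.273 = 75
15–29: 159 * 0.963 = 153
30–44: 273 * 0.961 = 262
45–59: 451 * 0.969 = 437
60+: 861 * 0.97 + 3777 * 0.511 = 835 + 1930 = 2765
Net migration: 30–44 − 110 → 152
Population now: 0–14=75, 15–29=153, 30–44=152, 45–59=437, 60+=2765

153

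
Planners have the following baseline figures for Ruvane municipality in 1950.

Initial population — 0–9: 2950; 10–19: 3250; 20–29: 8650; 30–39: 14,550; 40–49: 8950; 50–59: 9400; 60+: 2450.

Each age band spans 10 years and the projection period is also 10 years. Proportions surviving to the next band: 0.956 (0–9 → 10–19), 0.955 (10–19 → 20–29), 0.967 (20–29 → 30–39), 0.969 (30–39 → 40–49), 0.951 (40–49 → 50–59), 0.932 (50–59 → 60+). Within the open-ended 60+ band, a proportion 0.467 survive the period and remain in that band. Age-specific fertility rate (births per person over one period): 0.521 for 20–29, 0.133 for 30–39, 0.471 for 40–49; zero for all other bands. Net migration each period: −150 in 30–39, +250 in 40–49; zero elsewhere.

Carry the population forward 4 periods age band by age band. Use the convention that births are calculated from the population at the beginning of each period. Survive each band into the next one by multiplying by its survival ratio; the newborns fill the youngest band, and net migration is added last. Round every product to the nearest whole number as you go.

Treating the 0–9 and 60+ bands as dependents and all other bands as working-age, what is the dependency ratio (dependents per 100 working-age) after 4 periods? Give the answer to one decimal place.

79.1

Period 1:
Births: 8650 × 0.521 = 4507 ; 14550 × 0.133 = 1935 ; 8950 × 0.471 = 4215 ⇒ total 10657
10–19: 2950 × 0.956 = 2820
20–29: 3250 × 0.955 = 3104
30–39: 8650 × 0.967 = 8365
40–49: 14550 × 0.969 = 14099
50–59: 8950 × 0.951 = 8511
60+: 9400 × 0.932 + 2450 × 0.467 = 8761 + 1144 = 9905
Net migration: 30–39 − 150 → 8215; 40–49 + 250 → 14349
Population now: 0–9=10657, 10–19=2820, 20–29=3104, 30–39=8215, 40–49=14349, 50–59=8511, 60+=9905
Period 2:
Births: 3104 × 0.521 = 1617 ; 8215 × 0.133 = 1093 ; 14349 × 0.471 = 6758 ⇒ total 9468
10–19: 10657 × 0.956 = 10188
20–29: 2820 × 0.955 = 2693
30–39: 3104 × 0.967 = 3002
40–49: 8215 × 0.969 = 7960
50–59: 14349 × 0.951 = 13646
60+: 8511 × 0.932 + 9905 × 0.467 = 7932 + 4626 = 12558
Net migration: 30–39 − 150 → 2852; 40–49 + 250 → 8210
Population now: 0–9=9468, 10–19=10188, 20–29=2693, 30–39=2852, 40–49=8210, 50–59=13646, 60+=12558
Period 3:
Births: 2693 × 0.521 = 1403 ; 2852 × 0.133 = 379 ; 8210 × 0.471 = 3867 ⇒ total 5649
10–19: 9468 × 0.956 = 9051
20–29: 10188 × 0.955 = 9730
30–39: 2693 × 0.967 = 2604
40–49: 2852 × 0.969 = 2764
50–59: 8210 × 0.951 = 7808
60+: 13646 × 0.932 + 12558 × 0.467 = 12718 + 5865 = 18583
Net migration: 30–39 − 150 → 2454; 40–49 + 250 → 3014
Population now: 0–9=5649, 10–19=9051, 20–29=9730, 30–39=2454, 40–49=3014, 50–59=7808, 60+=18583
Period 4:
Births: 9730 × 0.521 = 5069 ; 2454 × 0.133 = 326 ; 3014 × 0.471 = 1420 ⇒ total 6815
10–19: 5649 × 0.956 = 5400
20–29: 9051 × 0.955 = 8644
30–39: 9730 × 0.967 = 9409
40–49: 2454 × 0.969 = 2378
50–59: 3014 × 0.951 = 2866
60+: 7808 × 0.932 + 18583 × 0.467 = 7277 + 8678 = 15955
Net migration: 30–39 − 150 → 9259; 40–49 + 250 → 2628
Population now: 0–9=6815, 10–19=5400, 20–29=8644, 30–39=9259, 40–49=2628, 50–59=2866, 60+=15955
Dependents (band 0–9 + band 60+) = 6815 + 15955 = 22770; working-age = 28797; ratio = 22770/28797 × 100 = 79.1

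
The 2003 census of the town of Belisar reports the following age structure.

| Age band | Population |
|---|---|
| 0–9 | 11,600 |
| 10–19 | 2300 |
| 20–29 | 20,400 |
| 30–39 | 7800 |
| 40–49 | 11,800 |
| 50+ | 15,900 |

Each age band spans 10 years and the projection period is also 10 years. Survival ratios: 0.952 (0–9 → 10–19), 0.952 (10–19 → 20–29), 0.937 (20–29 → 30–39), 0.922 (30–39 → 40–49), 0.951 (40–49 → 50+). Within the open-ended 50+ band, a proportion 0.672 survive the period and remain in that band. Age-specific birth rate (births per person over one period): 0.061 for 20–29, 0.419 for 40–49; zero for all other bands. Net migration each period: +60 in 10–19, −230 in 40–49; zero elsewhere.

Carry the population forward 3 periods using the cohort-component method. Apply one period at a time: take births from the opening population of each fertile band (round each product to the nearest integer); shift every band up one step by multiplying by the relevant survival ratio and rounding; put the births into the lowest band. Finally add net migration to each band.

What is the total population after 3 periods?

59013

Period 1.
Births: 20400 × 0.061 = 1244, 11800 × 0.419 = 4944 → total 6188
10–19: 11600 × 0.952 = 11043
20–29: 2300 × 0.952 = 2190
30–39: 20400 × 0.937 = 19115
40–49: 7800 × 0.922 = 7192
50+: 11800 × 0.951 + 15900 × 0.672 = 11222 + 10685 = 21907
Net migration: 10–19 + 60 → 11103; 40–49 − 230 → 6962
Population now: 0–9=6188, 10–19=11103, 20–29=2190, 30–39=19115, 40–49=6962, 50+=21907
Period 2.
Births: 2190 × 0.061 = 134, 6962 × 0.419 = 2917 → total 3051
10–19: 6188 × 0.952 = 5891
20–29: 11103 × 0.952 = 10570
30–39: 2190 × 0.937 = 2052
40–49: 19115 × 0.922 = 17624
50+: 6962 × 0.951 + 21907 × 0.672 = 6621 + 14722 = 21343
Net migration: 10–19 + 60 → 5951; 40–49 − 230 → 17394
Population now: 0–9=3051, 10–19=5951, 20–29=10570, 30–39=2052, 40–49=17394, 50+=21343
Period 3.
Births: 10570 × 0.061 = 645, 17394 × 0.419 = 7288 → total 7933
10–19: 3051 × 0.952 = 2905
20–29: 5951 × 0.952 = 5665
30–39: 10570 × 0.937 = 9904
40–49: 2052 × 0.922 = 1892
50+: 17394 × 0.951 + 21343 × 0.672 = 16542 + 14342 = 30884
Net migration: 10–19 + 60 → 2965; 40–49 − 230 → 1662
Population now: 0–9=7933, 10–19=2965, 20–29=5665, 30–39=9904, 40–49=1662, 50+=30884
Total after period 3: 7933 + 2965 + 5665 + 9904 + 1662 + 30884 = 59013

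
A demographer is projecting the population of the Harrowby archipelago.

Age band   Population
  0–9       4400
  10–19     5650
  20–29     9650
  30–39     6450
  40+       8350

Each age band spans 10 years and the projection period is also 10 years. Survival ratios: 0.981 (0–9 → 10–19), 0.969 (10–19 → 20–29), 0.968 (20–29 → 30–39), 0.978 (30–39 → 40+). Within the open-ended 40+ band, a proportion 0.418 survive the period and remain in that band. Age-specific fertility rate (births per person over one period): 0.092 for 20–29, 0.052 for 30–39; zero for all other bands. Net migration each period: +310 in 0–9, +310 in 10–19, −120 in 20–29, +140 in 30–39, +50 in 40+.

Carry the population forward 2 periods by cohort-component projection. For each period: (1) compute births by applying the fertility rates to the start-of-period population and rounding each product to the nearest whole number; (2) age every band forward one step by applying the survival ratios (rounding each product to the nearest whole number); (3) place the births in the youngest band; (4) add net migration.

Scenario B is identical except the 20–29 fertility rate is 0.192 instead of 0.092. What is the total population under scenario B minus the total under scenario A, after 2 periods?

1482

After projecting period 1:
Births: 9650 * 0.092 = 888 ; 6450 * 0.052 = 335 ⇒ total 1223
10–19: 4400 * 0.981 = 4316
20–29: 5650 * 0.969 = 5475
30–39: 9650 * 0.968 = 9341
40+: 6450 * 0.978 + 8350 * 0.418 = 6308 + 3490 = 9798
Net migration: 0–9 + 310 → 1533; 10–19 + 310 → 4626; 20–29 − 120 → 5355; 30–39 + 140 → 9481; 40+ + 50 → 9848
End of period: [1533, 4626, 5355, 9481, 9848]
After projecting period 2:
Births: 5355 * 0.092 = 493 ; 9481 * 0.052 = 493 ⇒ total 986
10–19: 1533 * 0.981 = 1504
20–29: 4626 * 0.969 = 4483
30–39: 5355 * 0.968 = 5184
40+: 9481 * 0.978 + 9848 * 0.418 = 9272 + 4116 = 13388
Net migration: 0–9 + 310 → 1296; 10–19 + 310 → 1814; 20–29 − 120 → 4363; 30–39 + 140 → 5324; 40+ + 50 → 13438
End of period: [1296, 1814, 4363, 5324, 13438]
Scenario A total after 2 periods: 26235
Scenario B projection —
After projecting period 1:
Births: 9650 * 0.192 = 1853 ; 6450 * 0.052 = 335 ⇒ total 2188
10–19: 4400 * 0.981 = 4316
20–29: 5650 * 0.969 = 5475
30–39: 9650 * 0.968 = 9341
40+: 6450 * 0.978 + 8350 * 0.418 = 6308 + 3490 = 9798
Net migration: 0–9 + 310 → 2498; 10–19 + 310 → 4626; 20–29 − 120 → 5355; 30–39 + 140 → 9481; 40+ + 50 → 9848
End of period: [2498, 4626, 5355, 9481, 9848]
After projecting period 2:
Births: 5355 * 0.192 = 1028 ; 9481 * 0.052 = 493 ⇒ total 1521
10–19: 2498 * 0.981 = 2451
20–29: 4626 * 0.969 = 4483
30–39: 5355 * 0.968 = 5184
40+: 9481 * 0.978 + 9848 * 0.418 = 9272 + 4116 = 13388
Net migration: 0–9 + 310 → 1831; 10–19 + 310 → 2761; 20–29 − 120 → 4363; 30–39 + 140 → 5324; 40+ + 50 → 13438
End of period: [1831, 2761, 4363, 5324, 13438]
Scenario B total after 2 periods: 27717
Difference B − A = 27717 − 26235 = 1482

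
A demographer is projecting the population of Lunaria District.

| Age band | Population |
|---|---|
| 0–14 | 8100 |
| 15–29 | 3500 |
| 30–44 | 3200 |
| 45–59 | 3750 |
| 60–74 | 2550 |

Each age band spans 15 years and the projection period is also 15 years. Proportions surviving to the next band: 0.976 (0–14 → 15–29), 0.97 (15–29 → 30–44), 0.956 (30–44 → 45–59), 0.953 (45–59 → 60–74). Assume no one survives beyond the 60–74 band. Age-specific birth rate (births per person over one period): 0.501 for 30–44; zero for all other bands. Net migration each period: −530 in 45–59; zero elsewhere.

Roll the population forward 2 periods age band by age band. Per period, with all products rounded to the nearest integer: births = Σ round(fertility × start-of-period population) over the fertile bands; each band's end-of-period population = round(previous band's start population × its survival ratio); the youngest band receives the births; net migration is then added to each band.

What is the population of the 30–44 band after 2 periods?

(Groups numbered youngest = 1 to oldest = 5.)
Period 1:
Births: 3200 * 0.501 = 1603
Group 2: 8100 * 0.976 = 7906
Group 3: 3500 * 0.97 = 3395
Group 4: 3200 * 0.956 = 3059
Group 5: 3750 * 0.953 = 3574
Net migration: Group 4 − 530 → 2529
Population now: 0–14=1603, 15–29=7906, 30–44=3395, 45–59=2529, 60–74=3574
Period 2:
Births: 3395 * 0.501 = 1701
Group 2: 1603 * 0.976 = 1565
Group 3: 7906 * 0.97 = 7669
Group 4: 3395 * 0.956 = 3246
Group 5: 2529 * 0.953 = 2410
Net migration: Group 4 − 530 → 2716
Population now: 0–14=1701, 15–29=1565, 30–44=7669, 45–59=2716, 60–74=2410

7669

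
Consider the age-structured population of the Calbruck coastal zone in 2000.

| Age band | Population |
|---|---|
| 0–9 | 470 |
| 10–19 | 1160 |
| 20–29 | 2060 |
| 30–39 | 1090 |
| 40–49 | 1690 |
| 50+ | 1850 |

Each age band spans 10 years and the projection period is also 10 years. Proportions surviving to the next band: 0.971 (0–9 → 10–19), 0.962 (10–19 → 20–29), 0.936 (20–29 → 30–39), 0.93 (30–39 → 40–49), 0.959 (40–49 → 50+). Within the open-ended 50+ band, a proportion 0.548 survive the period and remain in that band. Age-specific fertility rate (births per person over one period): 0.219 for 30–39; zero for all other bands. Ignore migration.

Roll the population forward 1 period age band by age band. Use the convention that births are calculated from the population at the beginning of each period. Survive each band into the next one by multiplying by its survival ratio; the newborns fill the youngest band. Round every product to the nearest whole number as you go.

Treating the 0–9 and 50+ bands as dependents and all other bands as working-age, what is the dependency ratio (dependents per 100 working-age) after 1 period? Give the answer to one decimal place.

63.7

Period 1.
Births: 1090 × 0.219 = 239
10–19: 470 × 0.971 = 456
20–29: 1160 × 0.962 = 1116
30–39: 2060 × 0.936 = 1928
40–49: 1090 × 0.93 = 1014
50+: 1690 × 0.959 + 1850 × 0.548 = 1621 + 1014 = 2635
End of period: [239, 456, 1116, 1928, 1014, 2635]
Dependents (band 0–9 + band 50+) = 239 + 2635 = 2874; working-age = 4514; ratio = 2874/4514 × 100 = 63.7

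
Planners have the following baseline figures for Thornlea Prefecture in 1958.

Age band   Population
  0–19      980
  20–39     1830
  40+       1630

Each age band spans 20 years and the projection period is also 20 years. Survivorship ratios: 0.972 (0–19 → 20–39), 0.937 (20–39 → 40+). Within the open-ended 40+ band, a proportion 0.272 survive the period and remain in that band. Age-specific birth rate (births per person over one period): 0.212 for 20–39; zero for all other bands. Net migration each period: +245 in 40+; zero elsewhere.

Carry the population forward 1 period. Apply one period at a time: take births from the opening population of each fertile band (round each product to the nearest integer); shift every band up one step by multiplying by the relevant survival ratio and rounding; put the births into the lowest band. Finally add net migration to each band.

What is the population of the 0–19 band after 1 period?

388

Period 1.
Births: 1830 × 0.212 = 388
20–39: 980 × 0.972 = 953
40+: 1830 × 0.937 + 1630 × 0.272 = 1715 + 443 = 2158
Net migration: 40+ + 245 → 2403
→ [388, 953, 2403]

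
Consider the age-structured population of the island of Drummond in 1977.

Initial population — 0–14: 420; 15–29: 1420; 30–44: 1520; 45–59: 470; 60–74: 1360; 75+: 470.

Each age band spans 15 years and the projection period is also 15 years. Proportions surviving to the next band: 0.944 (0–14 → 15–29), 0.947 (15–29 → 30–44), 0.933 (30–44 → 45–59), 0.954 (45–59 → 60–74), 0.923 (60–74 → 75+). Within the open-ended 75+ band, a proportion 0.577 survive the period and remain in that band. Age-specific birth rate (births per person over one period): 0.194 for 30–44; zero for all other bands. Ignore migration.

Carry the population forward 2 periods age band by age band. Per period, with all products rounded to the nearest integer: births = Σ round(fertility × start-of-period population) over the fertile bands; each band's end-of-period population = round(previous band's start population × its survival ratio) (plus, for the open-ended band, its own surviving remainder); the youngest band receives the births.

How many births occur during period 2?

261

[period 1]
Births: 1520 × 0.194 = 295
15–29: 420 × 0.944 = 396
30–44: 1420 × 0.947 = 1345
45–59: 1520 × 0.933 = 1418
60–74: 470 × 0.954 = 448
75+: 1360 × 0.923 + 470 × 0.577 = 1255 + 271 = 1526
Population now: 0–14=295, 15–29=396, 30–44=1345, 45–59=1418, 60–74=448, 75+=1526
[period 2]
Births: 1345 × 0.194 = 261
15–29: 295 × 0.944 = 278
30–44: 396 × 0.947 = 375
45–59: 1345 × 0.933 = 1255
60–74: 1418 × 0.954 = 1353
75+: 448 × 0.923 + 1526 × 0.577 = 414 + 881 = 1295
Population now: 0–14=261, 15–29=278, 30–44=375, 45–59=1255, 60–74=1353, 75+=1295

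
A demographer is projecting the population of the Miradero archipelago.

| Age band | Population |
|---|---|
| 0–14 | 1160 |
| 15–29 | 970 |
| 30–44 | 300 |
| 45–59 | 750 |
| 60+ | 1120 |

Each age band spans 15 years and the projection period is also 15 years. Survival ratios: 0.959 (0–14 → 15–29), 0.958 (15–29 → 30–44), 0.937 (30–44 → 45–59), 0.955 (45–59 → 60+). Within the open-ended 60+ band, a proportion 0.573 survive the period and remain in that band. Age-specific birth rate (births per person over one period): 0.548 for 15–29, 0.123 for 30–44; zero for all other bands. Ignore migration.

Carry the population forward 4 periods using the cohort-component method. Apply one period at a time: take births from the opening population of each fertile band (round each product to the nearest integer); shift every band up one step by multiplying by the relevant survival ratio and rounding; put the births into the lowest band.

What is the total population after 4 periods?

Period 1.
Births: 970 × 0.548 = 532 ; 300 × 0.123 = 37 → total 569
15–29: 1160 × 0.959 = 1112
30–44: 970 × 0.958 = 929
45–59: 300 × 0.937 = 281
60+: 750 × 0.955 + 1120 × 0.573 = 716 + 642 = 1358
End of period: [569, 1112, 929, 281, 1358]
Period 2.
Births: 1112 × 0.548 = 609 ; 929 × 0.123 = 114 → total 723
15–29: 569 × 0.959 = 546
30–44: 1112 × 0.958 = 1065
45–59: 929 × 0.937 = 870
60+: 281 × 0.955 + 1358 × 0.573 = 268 + 778 = 1046
End of period: [723, 546, 1065, 870, 1046]
Period 3.
Births: 546 × 0.548 = 299 ; 1065 × 0.123 = 131 → total 430
15–29: 723 × 0.959 = 693
30–44: 546 × 0.958 = 523
45–59: 1065 × 0.937 = 998
60+: 870 × 0.955 + 1046 × 0.573 = 831 + 599 = 1430
End of period: [430, 693, 523, 998, 1430]
Period 4.
Births: 693 × 0.548 = 380 ; 523 × 0.123 = 64 → total 444
15–29: 430 × 0.959 = 412
30–44: 693 × 0.958 = 664
45–59: 523 × 0.937 = 490
60+: 998 × 0.955 + 1430 × 0.573 = 953 + 819 = 1772
End of period: [444, 412, 664, 490, 1772]
Total after period 4: 444 + 412 + 664 + 490 + 1772 = 3782

3782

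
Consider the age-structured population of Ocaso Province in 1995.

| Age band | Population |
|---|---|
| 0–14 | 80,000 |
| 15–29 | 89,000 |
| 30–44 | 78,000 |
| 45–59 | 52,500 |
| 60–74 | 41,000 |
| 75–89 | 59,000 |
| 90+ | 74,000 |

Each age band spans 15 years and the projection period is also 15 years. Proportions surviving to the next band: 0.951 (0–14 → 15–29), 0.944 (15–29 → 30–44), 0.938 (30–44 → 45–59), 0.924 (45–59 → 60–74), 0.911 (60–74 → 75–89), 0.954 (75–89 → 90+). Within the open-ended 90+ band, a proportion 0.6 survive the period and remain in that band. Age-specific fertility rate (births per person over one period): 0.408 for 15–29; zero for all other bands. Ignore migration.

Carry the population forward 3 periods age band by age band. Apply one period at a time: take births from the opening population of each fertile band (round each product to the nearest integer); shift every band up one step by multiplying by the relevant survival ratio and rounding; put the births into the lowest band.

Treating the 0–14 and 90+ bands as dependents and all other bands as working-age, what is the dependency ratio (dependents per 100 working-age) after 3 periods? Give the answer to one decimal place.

Period 1:
Births: 89000 × 0.408 = 36312
15–29: 80000 × 0.951 = 76080
30–44: 89000 × 0.944 = 84016
45–59: 78000 × 0.938 = 73164
60–74: 52500 × 0.924 = 48510
75–89: 41000 × 0.911 = 37351
90+: 59000 × 0.954 + 74000 × 0.6 = 56286 + 44400 = 100686
→ [36312, 76080, 84016, 73164, 48510, 37351, 100686]
Period 2:
Births: 76080 × 0.408 = 31041
15–29: 36312 × 0.951 = 34533
30–44: 76080 × 0.944 = 71820
45–59: 84016 × 0.938 = 78807
60–74: 73164 × 0.924 = 67604
75–89: 48510 × 0.911 = 44193
90+: 37351 × 0.954 + 100686 × 0.6 = 35633 + 60412 = 96045
→ [31041, 34533, 71820, 78807, 67604, 44193, 96045]
Period 3:
Births: 34533 × 0.408 = 14089
15–29: 31041 × 0.951 = 29520
30–44: 34533 × 0.944 = 32599
45–59: 71820 × 0.938 = 67367
60–74: 78807 × 0.924 = 72818
75–89: 67604 × 0.911 = 61587
90+: 44193 × 0.954 + 96045 × 0.6 = 42160 + 57627 = 99787
→ [14089, 29520, 32599, 67367, 72818, 61587, 99787]
Dependents (band 0–14 + band 90+) = 14089 + 99787 = 113876; working-age = 263891; ratio = 113876/263891 × 100 = 43.2

43.2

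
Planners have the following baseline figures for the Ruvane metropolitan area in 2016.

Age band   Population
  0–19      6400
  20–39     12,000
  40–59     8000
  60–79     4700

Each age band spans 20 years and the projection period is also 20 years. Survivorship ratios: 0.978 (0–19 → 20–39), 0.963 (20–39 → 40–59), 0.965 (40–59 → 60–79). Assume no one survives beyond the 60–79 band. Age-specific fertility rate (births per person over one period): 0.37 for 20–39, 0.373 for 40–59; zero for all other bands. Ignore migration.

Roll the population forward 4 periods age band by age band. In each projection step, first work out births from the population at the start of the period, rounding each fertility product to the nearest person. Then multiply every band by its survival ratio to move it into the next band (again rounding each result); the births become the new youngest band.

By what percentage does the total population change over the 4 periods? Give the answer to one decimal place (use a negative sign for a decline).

Call the bands 1 to 4, youngest first.
— Period 1 —
Births: 12000 × 0.37 = 4440  |  8000 × 0.373 = 2984 — total 7424
Band 2: 6400 × 0.978 = 6259
Band 3: 12000 × 0.963 = 11556
Band 4: 8000 × 0.965 = 7720
→ [7424, 6259, 11556, 7720]
— Period 2 —
Births: 6259 × 0.37 = 2316  |  11556 × 0.373 = 4310 — total 6626
Band 2: 7424 × 0.978 = 7261
Band 3: 6259 × 0.963 = 6027
Band 4: 11556 × 0.965 = 11152
→ [6626, 7261, 6027, 11152]
— Period 3 —
Births: 7261 × 0.37 = 2687  |  6027 × 0.373 = 2248 — total 4935
Band 2: 6626 × 0.978 = 6480
Band 3: 7261 × 0.963 = 6992
Band 4: 6027 × 0.965 = 5816
→ [4935, 6480, 6992, 5816]
— Period 4 —
Births: 6480 × 0.37 = 2398  |  6992 × 0.373 = 2608 — total 5006
Band 2: 4935 × 0.978 = 4826
Band 3: 6480 × 0.963 = 6240
Band 4: 6992 × 0.965 = 6747
→ [5006, 4826, 6240, 6747]
Total: 31100 → 22819; change = -8281; percentage change = -26.6%

-26.6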